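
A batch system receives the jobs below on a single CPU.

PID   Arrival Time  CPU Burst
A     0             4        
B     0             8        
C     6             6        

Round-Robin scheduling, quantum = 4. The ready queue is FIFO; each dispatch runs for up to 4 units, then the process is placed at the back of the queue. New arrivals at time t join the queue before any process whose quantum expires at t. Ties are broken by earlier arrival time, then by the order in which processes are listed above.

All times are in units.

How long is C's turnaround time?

12

Gantt: | A 0-4 | B 4-8 | C 8-12 | B 12-16 | C 16-18 |
Completion: A=4  B=16  C=18
Turnaround (C−A): A=4  B=16  C=12
Turnaround(C) = completion − arrival = 18 − 6 = 12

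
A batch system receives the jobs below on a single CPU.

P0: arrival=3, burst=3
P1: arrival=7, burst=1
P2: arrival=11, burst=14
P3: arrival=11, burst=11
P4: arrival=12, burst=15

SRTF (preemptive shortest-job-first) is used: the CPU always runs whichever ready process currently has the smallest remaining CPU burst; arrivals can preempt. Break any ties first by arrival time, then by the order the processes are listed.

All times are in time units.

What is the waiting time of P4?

Schedule: | idle 0-3 | P0 3-6 | idle 6-7 | P1 7-8 | idle 8-11 | P3 11-22 | P2 22-36 | P4 36-51 |
Completion: P0=6  P1=8  P2=36  P3=22  P4=51
Waiting(P4) = turnaround − burst = 39 − 15 = 24

24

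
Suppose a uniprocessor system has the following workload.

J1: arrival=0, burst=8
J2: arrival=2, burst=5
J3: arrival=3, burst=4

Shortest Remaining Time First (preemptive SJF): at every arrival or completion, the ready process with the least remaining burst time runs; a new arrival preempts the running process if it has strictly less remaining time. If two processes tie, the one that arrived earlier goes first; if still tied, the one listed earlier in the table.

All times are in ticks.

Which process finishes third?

Gantt: | J1 0-2 | J2 2-7 | J3 7-11 | J1 11-17 |
Completion: J1=17  J2=7  J3=11
Turnaround (C−A): J1=17  J2=5  J3=8
Finish order: J2 → J3 → J1

J1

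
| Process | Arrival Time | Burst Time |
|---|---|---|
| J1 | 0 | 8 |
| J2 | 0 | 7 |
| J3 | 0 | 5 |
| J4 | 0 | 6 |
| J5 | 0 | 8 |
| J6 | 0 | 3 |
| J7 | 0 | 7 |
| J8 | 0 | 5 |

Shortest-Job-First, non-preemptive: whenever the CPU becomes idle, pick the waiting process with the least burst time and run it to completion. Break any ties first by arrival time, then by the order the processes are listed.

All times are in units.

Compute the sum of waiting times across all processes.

Timeline: | J6 0-3 | J3 3-8 | J8 8-13 | J4 13-19 | J2 19-26 | J7 26-33 | J1 33-41 | J5 41-49 |
Completion: J1=41  J2=26  J3=8  J4=19  J5=49  J6=3  J7=33  J8=13
Turnaround (C−A): J1=41  J2=26  J3=8  J4=19  J5=49  J6=3  J7=33  J8=13
Waiting = turnaround − burst: J1=33, J2=19, J3=3, J4=13, J5=41, J6=0, J7=26, J8=8
Total waiting = 33 + 19 + 3 + 13 + 41 + 0 + 26 + 8 = 143

143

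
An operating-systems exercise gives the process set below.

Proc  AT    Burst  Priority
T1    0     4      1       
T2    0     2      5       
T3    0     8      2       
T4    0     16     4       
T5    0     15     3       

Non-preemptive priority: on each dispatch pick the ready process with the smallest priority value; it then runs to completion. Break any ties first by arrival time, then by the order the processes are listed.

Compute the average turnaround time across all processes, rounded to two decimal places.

26.20

Timeline: | T1 0-4 | T3 4-12 | T5 12-27 | T4 27-43 | T2 43-45 |
Completion: T1=4  T2=45  T3=12  T4=43  T5=27
Turnaround (C−A): T1=4  T2=45  T3=12  T4=43  T5=27
Turnaround times: T1=4, T2=45, T3=12, T4=43, T5=27
Average turnaround = (4+45+12+43+27) / 5 = 131/5 = 26.20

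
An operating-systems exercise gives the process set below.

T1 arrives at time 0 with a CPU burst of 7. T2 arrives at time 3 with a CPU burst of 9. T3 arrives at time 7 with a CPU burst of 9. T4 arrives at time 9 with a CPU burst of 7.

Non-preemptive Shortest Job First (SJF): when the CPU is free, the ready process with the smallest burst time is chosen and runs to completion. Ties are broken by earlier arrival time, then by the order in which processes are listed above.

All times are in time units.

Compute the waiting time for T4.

7

Gantt: | T1 0-7 | T2 7-16 | T4 16-23 | T3 23-32 |
Completion: T1=7  T2=16  T3=32  T4=23
Turnaround (C−A): T1=7  T2=13  T3=25  T4=14
Waiting(T4) = turnaround − burst = 14 − 7 = 7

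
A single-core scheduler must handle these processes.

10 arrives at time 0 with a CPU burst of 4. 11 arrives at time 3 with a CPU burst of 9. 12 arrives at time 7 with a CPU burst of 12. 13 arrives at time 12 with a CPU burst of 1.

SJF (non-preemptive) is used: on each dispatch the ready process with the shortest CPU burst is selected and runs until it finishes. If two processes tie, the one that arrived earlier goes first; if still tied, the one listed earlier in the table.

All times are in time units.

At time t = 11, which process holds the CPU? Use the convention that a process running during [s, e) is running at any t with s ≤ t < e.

Gantt: | 10 0-4 | 11 4-13 | 13 13-14 | 12 14-26 |
Completion: 10=4  11=13  12=26  13=14
Turnaround (C−A): 10=4  11=10  12=19  13=2

11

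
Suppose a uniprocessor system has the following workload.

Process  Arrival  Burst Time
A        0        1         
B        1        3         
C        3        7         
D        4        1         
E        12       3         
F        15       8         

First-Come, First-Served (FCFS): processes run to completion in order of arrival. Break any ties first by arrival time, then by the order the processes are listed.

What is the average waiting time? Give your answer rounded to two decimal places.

Gantt: | A 0-1 | B 1-4 | C 4-11 | D 11-12 | E 12-15 | F 15-23 |
Completion: A=1  B=4  C=11  D=12  E=15  F=23
Waiting times: A=0, B=0, C=1, D=7, E=0, F=0
Average waiting = (0+0+1+7+0+0) / 6 = 8/6 = 1.33

1.33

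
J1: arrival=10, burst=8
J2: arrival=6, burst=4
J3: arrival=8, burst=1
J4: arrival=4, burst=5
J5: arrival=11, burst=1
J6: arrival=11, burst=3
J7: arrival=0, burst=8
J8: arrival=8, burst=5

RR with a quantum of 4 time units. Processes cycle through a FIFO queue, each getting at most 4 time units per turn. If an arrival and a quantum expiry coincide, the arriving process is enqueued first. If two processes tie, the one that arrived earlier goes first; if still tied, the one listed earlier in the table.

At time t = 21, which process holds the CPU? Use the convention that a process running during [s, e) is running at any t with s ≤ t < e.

Gantt: | J7 0-4 | J4 4-8 | J7 8-12 | J2 12-16 | J3 16-17 | J8 17-21 | J4 21-22 | J1 22-26 | J5 26-27 | J6 27-30 | J8 30-31 | J1 31-35 |
Completion: J1=35  J2=16  J3=17  J4=22  J5=27  J6=30  J7=12  J8=31

J4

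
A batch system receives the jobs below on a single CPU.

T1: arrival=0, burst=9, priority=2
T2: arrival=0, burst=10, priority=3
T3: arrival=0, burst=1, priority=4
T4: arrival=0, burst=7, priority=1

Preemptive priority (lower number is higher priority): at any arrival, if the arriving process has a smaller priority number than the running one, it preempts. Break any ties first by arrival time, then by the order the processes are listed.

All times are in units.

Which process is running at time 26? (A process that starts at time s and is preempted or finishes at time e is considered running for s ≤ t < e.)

T3

Timeline: | T4 0-7 | T1 7-16 | T2 16-26 | T3 26-27 |
Completion: T1=16  T2=26  T3=27  T4=7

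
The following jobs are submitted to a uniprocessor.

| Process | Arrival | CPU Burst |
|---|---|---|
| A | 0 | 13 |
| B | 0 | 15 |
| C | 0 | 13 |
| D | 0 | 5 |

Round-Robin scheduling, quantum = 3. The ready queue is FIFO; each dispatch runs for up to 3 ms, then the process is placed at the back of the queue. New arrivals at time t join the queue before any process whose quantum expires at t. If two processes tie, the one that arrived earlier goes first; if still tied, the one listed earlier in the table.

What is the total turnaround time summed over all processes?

Gantt: | A 0-3 | B 3-6 | C 6-9 | D 9-12 | A 12-15 | B 15-18 | C 18-21 | D 21-23 | A 23-26 | B 26-29 | C 29-32 | A 32-35 | B 35-38 | C 38-41 | A 41-42 | B 42-45 | C 45-46 |
Completion: A=42  B=45  C=46  D=23
Turnaround = completion − arrival: A=42, B=45, C=46, D=23
Total turnaround = 42 + 45 + 46 + 23 = 156

156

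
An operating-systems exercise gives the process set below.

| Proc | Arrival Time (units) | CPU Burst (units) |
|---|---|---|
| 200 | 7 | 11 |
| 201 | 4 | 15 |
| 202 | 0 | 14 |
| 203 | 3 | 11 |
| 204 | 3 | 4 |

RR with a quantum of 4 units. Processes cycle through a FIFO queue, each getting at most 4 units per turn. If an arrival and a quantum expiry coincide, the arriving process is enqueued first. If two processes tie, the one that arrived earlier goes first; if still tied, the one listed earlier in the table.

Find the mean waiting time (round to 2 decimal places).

Gantt: | 202 0-4 | 203 4-8 | 204 8-12 | 201 12-16 | 202 16-20 | 200 20-24 | 203 24-28 | 201 28-32 | 202 32-36 | 200 36-40 | 203 40-43 | 201 43-47 | 202 47-49 | 200 49-52 | 201 52-55 |
Completion: 200=52  201=55  202=49  203=43  204=12
Waiting times: 200=34, 201=36, 202=35, 203=29, 204=5
Average waiting = (34+36+35+29+5) / 5 = 139/5 = 27.80

27.80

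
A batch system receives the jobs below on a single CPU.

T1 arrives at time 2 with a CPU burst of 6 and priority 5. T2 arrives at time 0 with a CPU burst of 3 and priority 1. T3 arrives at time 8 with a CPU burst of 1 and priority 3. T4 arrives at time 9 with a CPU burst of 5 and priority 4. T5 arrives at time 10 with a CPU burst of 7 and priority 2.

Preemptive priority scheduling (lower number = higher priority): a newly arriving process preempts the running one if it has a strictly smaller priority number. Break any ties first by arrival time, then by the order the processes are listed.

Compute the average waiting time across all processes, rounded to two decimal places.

Schedule: | T2 0-3 | T1 3-8 | T3 8-9 | T4 9-10 | T5 10-17 | T4 17-21 | T1 21-22 |
Completion: T1=22  T2=3  T3=9  T4=21  T5=17
Turnaround (C−A): T1=20  T2=3  T3=1  T4=12  T5=7
Waiting times: T1=14, T2=0, T3=0, T4=7, T5=0
Average waiting = (14+0+0+7+0) / 5 = 21/5 = 4.20

4.20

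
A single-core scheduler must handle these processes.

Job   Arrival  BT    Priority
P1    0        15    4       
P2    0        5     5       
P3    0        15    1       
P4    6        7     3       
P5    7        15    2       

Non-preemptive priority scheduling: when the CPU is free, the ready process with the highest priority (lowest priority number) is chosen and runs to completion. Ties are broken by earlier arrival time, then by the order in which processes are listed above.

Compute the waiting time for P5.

8

Schedule: | P3 0-15 | P5 15-30 | P4 30-37 | P1 37-52 | P2 52-57 |
Completion: P1=52  P2=57  P3=15  P4=37  P5=30
Waiting(P5) = turnaround − burst = 23 − 15 = 8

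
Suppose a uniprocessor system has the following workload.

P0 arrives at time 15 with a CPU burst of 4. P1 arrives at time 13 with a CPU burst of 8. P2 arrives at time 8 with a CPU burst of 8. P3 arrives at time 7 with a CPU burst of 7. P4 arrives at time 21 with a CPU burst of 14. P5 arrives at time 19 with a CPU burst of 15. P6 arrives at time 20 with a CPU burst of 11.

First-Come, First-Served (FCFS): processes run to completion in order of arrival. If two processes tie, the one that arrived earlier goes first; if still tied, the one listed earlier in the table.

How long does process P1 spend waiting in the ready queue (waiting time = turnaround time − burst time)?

Gantt: | idle 0-7 | P3 7-14 | P2 14-22 | P1 22-30 | P0 30-34 | P5 34-49 | P6 49-60 | P4 60-74 |
Completion: P0=34  P1=30  P2=22  P3=14  P4=74  P5=49  P6=60
Turnaround (C−A): P0=19  P1=17  P2=14  P3=7  P4=53  P5=30  P6=40
Waiting(P1) = turnaround − burst = 17 − 8 = 9

9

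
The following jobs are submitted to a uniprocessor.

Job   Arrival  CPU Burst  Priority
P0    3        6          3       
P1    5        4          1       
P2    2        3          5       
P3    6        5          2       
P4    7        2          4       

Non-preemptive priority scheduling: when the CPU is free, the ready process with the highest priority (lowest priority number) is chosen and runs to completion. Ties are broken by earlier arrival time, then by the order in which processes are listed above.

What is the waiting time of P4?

13

Schedule: | idle 0-2 | P2 2-5 | P1 5-9 | P3 9-14 | P0 14-20 | P4 20-22 |
Completion: P0=20  P1=9  P2=5  P3=14  P4=22
Turnaround (C−A): P0=17  P1=4  P2=3  P3=8  P4=15
Waiting(P4) = turnaround − burst = 15 − 2 = 13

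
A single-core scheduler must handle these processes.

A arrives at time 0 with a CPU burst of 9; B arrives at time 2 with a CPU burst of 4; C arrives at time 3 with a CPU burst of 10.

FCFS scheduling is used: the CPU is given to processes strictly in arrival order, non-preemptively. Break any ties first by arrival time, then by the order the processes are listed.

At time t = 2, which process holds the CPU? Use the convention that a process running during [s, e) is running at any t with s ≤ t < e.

Timeline: | A 0-9 | B 9-13 | C 13-23 |
Completion: A=9  B=13  C=23
Turnaround (C−A): A=9  B=11  C=20

A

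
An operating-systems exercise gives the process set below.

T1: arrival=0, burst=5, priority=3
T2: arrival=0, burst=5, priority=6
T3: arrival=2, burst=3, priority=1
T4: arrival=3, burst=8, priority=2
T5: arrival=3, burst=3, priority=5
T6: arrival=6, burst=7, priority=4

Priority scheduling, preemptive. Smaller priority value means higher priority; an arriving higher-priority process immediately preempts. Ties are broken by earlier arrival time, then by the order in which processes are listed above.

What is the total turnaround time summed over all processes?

Gantt: | T1 0-2 | T3 2-5 | T4 5-13 | T1 13-16 | T6 16-23 | T5 23-26 | T2 26-31 |
Completion: T1=16  T2=31  T3=5  T4=13  T5=26  T6=23
Turnaround (C−A): T1=16  T2=31  T3=3  T4=10  T5=23  T6=17
Turnaround = completion − arrival: T1=16, T2=31, T3=3, T4=10, T5=23, T6=17
Total turnaround = 16 + 31 + 3 + 10 + 23 + 17 = 100

100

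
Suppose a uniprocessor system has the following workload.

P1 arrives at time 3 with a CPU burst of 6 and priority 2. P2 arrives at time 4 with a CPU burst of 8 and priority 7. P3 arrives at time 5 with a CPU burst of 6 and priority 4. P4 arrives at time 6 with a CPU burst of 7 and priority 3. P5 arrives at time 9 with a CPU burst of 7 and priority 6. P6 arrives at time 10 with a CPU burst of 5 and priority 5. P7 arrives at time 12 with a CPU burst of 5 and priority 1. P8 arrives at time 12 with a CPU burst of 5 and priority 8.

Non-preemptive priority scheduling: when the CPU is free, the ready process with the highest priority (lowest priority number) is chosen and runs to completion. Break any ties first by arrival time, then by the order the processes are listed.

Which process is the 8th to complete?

Timeline: | idle 0-3 | P1 3-9 | P4 9-16 | P7 16-21 | P3 21-27 | P6 27-32 | P5 32-39 | P2 39-47 | P8 47-52 |
Completion: P1=9  P2=47  P3=27  P4=16  P5=39  P6=32  P7=21  P8=52
Finish order: P1 → P4 → P7 → P3 → P6 → P5 → P2 → P8

P8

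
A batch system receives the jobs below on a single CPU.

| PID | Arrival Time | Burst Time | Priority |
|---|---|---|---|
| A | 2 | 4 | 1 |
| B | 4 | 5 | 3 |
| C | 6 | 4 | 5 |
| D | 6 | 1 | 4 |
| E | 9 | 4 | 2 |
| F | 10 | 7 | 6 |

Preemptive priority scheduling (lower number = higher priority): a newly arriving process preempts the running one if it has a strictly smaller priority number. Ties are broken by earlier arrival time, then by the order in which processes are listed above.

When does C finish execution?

20

Timeline: | idle 0-2 | A 2-6 | B 6-9 | E 9-13 | B 13-15 | D 15-16 | C 16-20 | F 20-27 |
Completion: A=6  B=15  C=20  D=16  E=13  F=27
Turnaround (C−A): A=4  B=11  C=14  D=10  E=4  F=17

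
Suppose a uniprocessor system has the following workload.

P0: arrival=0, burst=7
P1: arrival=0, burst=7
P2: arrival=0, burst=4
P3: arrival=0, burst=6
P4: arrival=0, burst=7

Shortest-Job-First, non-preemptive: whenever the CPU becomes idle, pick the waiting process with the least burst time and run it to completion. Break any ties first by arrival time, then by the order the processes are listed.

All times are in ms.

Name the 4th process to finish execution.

P1

Schedule: | P2 0-4 | P3 4-10 | P0 10-17 | P1 17-24 | P4 24-31 |
Completion: P0=17  P1=24  P2=4  P3=10  P4=31
Turnaround (C−A): P0=17  P1=24  P2=4  P3=10  P4=31
Finish order: P2 → P3 → P0 → P1 → P4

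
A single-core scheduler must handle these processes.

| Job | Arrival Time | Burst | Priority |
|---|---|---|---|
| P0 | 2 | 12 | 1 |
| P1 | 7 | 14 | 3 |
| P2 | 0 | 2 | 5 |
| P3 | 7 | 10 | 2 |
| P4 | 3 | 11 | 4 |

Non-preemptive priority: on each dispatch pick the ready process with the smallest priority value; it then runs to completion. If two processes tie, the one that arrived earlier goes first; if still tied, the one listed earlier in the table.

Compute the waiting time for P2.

0

Schedule: | P2 0-2 | P0 2-14 | P3 14-24 | P1 24-38 | P4 38-49 |
Completion: P0=14  P1=38  P2=2  P3=24  P4=49
Waiting(P2) = turnaround − burst = 2 − 2 = 0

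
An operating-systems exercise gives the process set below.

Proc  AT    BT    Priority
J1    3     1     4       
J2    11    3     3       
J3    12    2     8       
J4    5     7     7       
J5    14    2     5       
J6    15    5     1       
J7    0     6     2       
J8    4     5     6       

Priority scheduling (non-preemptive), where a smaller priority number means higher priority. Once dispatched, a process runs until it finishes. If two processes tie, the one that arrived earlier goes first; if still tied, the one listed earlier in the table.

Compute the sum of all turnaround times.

Gantt: | J7 0-6 | J1 6-7 | J8 7-12 | J2 12-15 | J6 15-20 | J5 20-22 | J4 22-29 | J3 29-31 |
Completion: J1=7  J2=15  J3=31  J4=29  J5=22  J6=20  J7=6  J8=12
Turnaround = completion − arrival: J1=4, J2=4, J3=19, J4=24, J5=8, J6=5, J7=6, J8=8
Total turnaround = 4 + 4 + 19 + 24 + 8 + 5 + 6 + 8 = 78

78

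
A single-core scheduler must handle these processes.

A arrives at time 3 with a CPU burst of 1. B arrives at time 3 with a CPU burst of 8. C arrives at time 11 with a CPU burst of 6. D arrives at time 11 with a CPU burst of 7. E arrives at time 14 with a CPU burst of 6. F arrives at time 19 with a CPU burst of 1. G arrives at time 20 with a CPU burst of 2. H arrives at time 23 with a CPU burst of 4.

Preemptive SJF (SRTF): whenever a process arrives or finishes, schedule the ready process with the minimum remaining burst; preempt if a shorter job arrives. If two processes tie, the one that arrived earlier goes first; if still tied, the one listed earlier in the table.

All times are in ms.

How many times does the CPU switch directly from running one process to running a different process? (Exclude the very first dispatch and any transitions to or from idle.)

Timeline: | idle 0-3 | A 3-4 | B 4-12 | C 12-18 | E 18-19 | F 19-20 | G 20-22 | E 22-27 | H 27-31 | D 31-38 |
Completion: A=4  B=12  C=18  D=38  E=27  F=20  G=22  H=31
Turnaround (C−A): A=1  B=9  C=7  D=27  E=13  F=1  G=2  H=8

8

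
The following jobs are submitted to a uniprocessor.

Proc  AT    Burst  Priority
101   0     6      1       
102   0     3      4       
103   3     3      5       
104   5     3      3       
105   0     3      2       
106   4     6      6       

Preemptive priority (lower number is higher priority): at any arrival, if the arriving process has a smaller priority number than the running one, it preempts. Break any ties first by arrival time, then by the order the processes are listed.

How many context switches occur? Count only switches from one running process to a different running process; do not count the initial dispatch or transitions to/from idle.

Schedule: | 101 0-6 | 105 6-9 | 104 9-12 | 102 12-15 | 103 15-18 | 106 18-24 |
Completion: 101=6  102=15  103=18  104=12  105=9  106=24
Turnaround (C−A): 101=6  102=15  103=15  104=7  105=9  106=20

5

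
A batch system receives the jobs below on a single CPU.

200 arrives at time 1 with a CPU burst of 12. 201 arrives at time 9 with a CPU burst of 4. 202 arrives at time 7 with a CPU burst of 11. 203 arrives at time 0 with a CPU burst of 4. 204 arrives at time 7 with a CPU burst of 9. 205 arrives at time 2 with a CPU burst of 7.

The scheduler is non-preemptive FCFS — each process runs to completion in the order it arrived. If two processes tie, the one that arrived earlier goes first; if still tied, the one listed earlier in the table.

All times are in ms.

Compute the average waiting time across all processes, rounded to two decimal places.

15.67

Gantt: | 203 0-4 | 200 4-16 | 205 16-23 | 202 23-34 | 204 34-43 | 201 43-47 |
Completion: 200=16  201=47  202=34  203=4  204=43  205=23
Waiting times: 200=3, 201=34, 202=16, 203=0, 204=27, 205=14
Average waiting = (3+34+16+0+27+14) / 6 = 94/6 = 15.67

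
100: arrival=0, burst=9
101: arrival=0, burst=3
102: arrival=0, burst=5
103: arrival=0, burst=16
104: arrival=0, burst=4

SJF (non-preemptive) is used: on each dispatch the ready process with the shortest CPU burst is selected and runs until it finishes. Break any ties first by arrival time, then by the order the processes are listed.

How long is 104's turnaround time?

Gantt: | 101 0-3 | 104 3-7 | 102 7-12 | 100 12-21 | 103 21-37 |
Completion: 100=21  101=3  102=12  103=37  104=7
Turnaround(104) = completion − arrival = 7 − 0 = 7

7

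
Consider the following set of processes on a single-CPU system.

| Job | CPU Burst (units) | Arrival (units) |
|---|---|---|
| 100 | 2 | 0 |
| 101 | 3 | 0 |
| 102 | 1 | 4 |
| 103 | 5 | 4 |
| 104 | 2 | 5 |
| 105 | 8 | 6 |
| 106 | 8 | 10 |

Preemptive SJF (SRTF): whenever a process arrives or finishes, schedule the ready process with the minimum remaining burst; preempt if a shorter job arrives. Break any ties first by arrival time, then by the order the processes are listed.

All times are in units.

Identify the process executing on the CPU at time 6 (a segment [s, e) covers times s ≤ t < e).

Gantt: | 100 0-2 | 101 2-5 | 102 5-6 | 104 6-8 | 103 8-13 | 105 13-21 | 106 21-29 |
Completion: 100=2  101=5  102=6  103=13  104=8  105=21  106=29
Turnaround (C−A): 100=2  101=5  102=2  103=9  104=3  105=15  106=19

104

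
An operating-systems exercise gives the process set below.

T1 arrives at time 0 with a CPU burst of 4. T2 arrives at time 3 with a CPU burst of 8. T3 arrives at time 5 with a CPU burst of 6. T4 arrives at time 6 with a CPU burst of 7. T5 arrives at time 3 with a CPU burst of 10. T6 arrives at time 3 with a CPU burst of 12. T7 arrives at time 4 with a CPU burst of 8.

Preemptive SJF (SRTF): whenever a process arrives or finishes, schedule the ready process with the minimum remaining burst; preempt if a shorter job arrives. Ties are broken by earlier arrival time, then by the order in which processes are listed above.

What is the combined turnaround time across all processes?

Schedule: | T1 0-4 | T2 4-5 | T3 5-11 | T2 11-18 | T4 18-25 | T7 25-33 | T5 33-43 | T6 43-55 |
Completion: T1=4  T2=18  T3=11  T4=25  T5=43  T6=55  T7=33
Turnaround = completion − arrival: T1=4, T2=15, T3=6, T4=19, T5=40, T6=52, T7=29
Total turnaround = 4 + 15 + 6 + 19 + 40 + 52 + 29 = 165

165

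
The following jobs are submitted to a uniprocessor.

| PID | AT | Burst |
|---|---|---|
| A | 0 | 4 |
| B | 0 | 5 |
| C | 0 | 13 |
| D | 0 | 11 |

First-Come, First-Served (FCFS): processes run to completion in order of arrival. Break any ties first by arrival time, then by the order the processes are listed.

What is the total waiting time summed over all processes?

35

Timeline: | A 0-4 | B 4-9 | C 9-22 | D 22-33 |
Completion: A=4  B=9  C=22  D=33
Turnaround (C−A): A=4  B=9  C=22  D=33
Waiting = turnaround − burst: A=0, B=4, C=9, D=22
Total waiting = 0 + 4 + 9 + 22 = 35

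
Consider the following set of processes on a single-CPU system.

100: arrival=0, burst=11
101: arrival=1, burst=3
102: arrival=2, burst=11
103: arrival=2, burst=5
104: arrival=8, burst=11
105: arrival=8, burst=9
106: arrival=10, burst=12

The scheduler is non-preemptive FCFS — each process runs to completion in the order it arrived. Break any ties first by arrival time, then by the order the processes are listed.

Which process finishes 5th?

104

Timeline: | 100 0-11 | 101 11-14 | 102 14-25 | 103 25-30 | 104 30-41 | 105 41-50 | 106 50-62 |
Completion: 100=11  101=14  102=25  103=30  104=41  105=50  106=62
Finish order: 100 → 101 → 102 → 103 → 104 → 105 → 106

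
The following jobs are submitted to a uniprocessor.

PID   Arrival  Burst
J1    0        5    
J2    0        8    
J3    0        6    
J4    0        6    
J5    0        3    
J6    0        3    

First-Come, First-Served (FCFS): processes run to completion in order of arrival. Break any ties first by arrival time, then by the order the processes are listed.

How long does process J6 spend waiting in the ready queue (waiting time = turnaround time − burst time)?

Timeline: | J1 0-5 | J2 5-13 | J3 13-19 | J4 19-25 | J5 25-28 | J6 28-31 |
Completion: J1=5  J2=13  J3=19  J4=25  J5=28  J6=31
Waiting(J6) = turnaround − burst = 31 − 3 = 28

28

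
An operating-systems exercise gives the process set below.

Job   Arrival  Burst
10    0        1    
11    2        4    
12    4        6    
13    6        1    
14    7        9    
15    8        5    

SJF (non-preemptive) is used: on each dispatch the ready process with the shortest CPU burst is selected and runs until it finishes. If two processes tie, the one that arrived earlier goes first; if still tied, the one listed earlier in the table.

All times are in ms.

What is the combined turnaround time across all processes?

45

Schedule: | 10 0-1 | idle 1-2 | 11 2-6 | 13 6-7 | 12 7-13 | 15 13-18 | 14 18-27 |
Completion: 10=1  11=6  12=13  13=7  14=27  15=18
Turnaround (C−A): 10=1  11=4  12=9  13=1  14=20  15=10
Turnaround = completion − arrival: 10=1, 11=4, 12=9, 13=1, 14=20, 15=10
Total turnaround = 1 + 4 + 9 + 1 + 20 + 10 = 45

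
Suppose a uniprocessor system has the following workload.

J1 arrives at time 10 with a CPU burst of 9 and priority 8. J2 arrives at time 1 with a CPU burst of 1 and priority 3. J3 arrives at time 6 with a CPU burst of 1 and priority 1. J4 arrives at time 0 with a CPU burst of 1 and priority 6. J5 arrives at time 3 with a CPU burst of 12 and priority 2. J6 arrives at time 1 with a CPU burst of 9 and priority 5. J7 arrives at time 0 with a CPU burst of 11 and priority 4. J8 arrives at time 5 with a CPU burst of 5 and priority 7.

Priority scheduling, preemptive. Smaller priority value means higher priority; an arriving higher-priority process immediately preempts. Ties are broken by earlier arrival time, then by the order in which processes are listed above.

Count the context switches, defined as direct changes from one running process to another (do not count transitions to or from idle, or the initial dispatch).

Schedule: | J7 0-1 | J2 1-2 | J7 2-3 | J5 3-6 | J3 6-7 | J5 7-16 | J7 16-25 | J6 25-34 | J4 34-35 | J8 35-40 | J1 40-49 |
Completion: J1=49  J2=2  J3=7  J4=35  J5=16  J6=34  J7=25  J8=40

10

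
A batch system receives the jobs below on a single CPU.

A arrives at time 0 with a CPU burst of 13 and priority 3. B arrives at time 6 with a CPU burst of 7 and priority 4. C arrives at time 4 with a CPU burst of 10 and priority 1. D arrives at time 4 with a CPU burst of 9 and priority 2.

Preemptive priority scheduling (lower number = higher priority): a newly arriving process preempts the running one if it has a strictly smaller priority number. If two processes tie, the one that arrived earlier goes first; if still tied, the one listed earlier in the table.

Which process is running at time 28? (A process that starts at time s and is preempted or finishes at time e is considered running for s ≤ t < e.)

Timeline: | A 0-4 | C 4-14 | D 14-23 | A 23-32 | B 32-39 |
Completion: A=32  B=39  C=14  D=23

A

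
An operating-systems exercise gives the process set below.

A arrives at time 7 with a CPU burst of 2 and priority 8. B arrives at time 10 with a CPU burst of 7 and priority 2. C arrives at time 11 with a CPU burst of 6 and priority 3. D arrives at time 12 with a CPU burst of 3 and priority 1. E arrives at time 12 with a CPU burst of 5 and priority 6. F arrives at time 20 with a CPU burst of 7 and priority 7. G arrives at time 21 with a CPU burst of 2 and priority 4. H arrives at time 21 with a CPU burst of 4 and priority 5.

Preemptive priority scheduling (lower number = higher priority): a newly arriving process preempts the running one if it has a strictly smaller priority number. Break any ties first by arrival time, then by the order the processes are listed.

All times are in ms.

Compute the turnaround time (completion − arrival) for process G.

Gantt: | idle 0-7 | A 7-9 | idle 9-10 | B 10-12 | D 12-15 | B 15-20 | C 20-26 | G 26-28 | H 28-32 | E 32-37 | F 37-44 |
Completion: A=9  B=20  C=26  D=15  E=37  F=44  G=28  H=32
Turnaround (C−A): A=2  B=10  C=15  D=3  E=25  F=24  G=7  H=11
Turnaround(G) = completion − arrival = 28 − 21 = 7

7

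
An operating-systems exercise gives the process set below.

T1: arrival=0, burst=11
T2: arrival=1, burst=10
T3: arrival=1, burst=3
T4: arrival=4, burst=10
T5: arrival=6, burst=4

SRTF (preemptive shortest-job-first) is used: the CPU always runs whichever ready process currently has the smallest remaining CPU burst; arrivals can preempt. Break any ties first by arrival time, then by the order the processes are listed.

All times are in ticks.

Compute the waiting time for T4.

24

Schedule: | T1 0-1 | T3 1-4 | T1 4-6 | T5 6-10 | T1 10-18 | T2 18-28 | T4 28-38 |
Completion: T1=18  T2=28  T3=4  T4=38  T5=10
Turnaround (C−A): T1=18  T2=27  T3=3  T4=34  T5=4
Waiting(T4) = turnaround − burst = 34 − 10 = 24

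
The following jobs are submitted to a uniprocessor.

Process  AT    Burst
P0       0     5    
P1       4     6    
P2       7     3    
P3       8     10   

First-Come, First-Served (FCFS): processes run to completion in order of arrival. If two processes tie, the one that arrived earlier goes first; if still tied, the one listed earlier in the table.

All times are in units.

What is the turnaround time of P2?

7

Timeline: | P0 0-5 | P1 5-11 | P2 11-14 | P3 14-24 |
Completion: P0=5  P1=11  P2=14  P3=24
Turnaround(P2) = completion − arrival = 14 − 7 = 7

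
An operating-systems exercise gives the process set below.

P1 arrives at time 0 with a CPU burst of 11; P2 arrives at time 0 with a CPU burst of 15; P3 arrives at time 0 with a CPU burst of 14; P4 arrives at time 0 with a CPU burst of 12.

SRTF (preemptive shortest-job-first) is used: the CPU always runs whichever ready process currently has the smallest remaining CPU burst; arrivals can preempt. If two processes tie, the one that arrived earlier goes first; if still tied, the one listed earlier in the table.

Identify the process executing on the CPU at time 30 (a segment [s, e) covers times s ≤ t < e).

P3

Schedule: | P1 0-11 | P4 11-23 | P3 23-37 | P2 37-52 |
Completion: P1=11  P2=52  P3=37  P4=23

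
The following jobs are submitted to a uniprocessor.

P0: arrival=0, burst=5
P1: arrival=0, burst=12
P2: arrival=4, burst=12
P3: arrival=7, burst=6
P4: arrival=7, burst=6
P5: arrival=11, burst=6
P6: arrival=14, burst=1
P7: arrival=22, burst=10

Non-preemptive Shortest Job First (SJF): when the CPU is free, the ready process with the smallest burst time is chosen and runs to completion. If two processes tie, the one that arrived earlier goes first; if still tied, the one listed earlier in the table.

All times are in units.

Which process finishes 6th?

P5

Schedule: | P0 0-5 | P1 5-17 | P6 17-18 | P3 18-24 | P4 24-30 | P5 30-36 | P7 36-46 | P2 46-58 |
Completion: P0=5  P1=17  P2=58  P3=24  P4=30  P5=36  P6=18  P7=46
Turnaround (C−A): P0=5  P1=17  P2=54  P3=17  P4=23  P5=25  P6=4  P7=24
Finish order: P0 → P1 → P6 → P3 → P4 → P5 → P7 → P2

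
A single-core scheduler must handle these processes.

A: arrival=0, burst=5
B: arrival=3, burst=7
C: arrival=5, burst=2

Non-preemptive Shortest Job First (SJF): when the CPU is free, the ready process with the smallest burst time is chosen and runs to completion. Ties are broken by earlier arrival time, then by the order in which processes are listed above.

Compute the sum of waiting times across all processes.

4

Gantt: | A 0-5 | C 5-7 | B 7-14 |
Completion: A=5  B=14  C=7
Turnaround (C−A): A=5  B=11  C=2
Waiting = turnaround − burst: A=0, B=4, C=0
Total waiting = 0 + 4 + 0 = 4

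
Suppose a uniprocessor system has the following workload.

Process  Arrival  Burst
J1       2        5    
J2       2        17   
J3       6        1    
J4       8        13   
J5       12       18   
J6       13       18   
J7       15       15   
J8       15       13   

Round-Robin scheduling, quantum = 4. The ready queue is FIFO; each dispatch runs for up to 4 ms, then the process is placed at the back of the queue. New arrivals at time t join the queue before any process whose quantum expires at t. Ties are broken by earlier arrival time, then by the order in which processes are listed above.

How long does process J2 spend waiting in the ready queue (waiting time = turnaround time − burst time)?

67

Schedule: | idle 0-2 | J1 2-6 | J2 6-10 | J3 10-11 | J1 11-12 | J4 12-16 | J2 16-20 | J5 20-24 | J6 24-28 | J7 28-32 | J8 32-36 | J4 36-40 | J2 40-44 | J5 44-48 | J6 48-52 | J7 52-56 | J8 56-60 | J4 60-64 | J2 64-68 | J5 68-72 | J6 72-76 | J7 76-80 | J8 80-84 | J4 84-85 | J2 85-86 | J5 86-90 | J6 90-94 | J7 94-97 | J8 97-98 | J5 98-100 | J6 100-102 |
Completion: J1=12  J2=86  J3=11  J4=85  J5=100  J6=102  J7=97  J8=98
Waiting(J2) = turnaround − burst = 84 − 17 = 67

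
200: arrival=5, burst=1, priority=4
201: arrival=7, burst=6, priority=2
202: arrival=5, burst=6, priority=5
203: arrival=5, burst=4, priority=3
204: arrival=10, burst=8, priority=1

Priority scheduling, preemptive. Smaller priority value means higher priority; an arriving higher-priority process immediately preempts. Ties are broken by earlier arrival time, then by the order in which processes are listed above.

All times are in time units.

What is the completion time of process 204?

Timeline: | idle 0-5 | 203 5-7 | 201 7-10 | 204 10-18 | 201 18-21 | 203 21-23 | 200 23-24 | 202 24-30 |
Completion: 200=24  201=21  202=30  203=23  204=18

18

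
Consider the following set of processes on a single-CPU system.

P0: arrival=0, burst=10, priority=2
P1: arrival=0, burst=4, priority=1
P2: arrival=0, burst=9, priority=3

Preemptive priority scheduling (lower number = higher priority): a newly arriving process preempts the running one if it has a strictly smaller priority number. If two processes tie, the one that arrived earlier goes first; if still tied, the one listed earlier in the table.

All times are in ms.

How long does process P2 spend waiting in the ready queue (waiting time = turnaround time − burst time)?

14

Gantt: | P1 0-4 | P0 4-14 | P2 14-23 |
Completion: P0=14  P1=4  P2=23
Waiting(P2) = turnaround − burst = 23 − 9 = 14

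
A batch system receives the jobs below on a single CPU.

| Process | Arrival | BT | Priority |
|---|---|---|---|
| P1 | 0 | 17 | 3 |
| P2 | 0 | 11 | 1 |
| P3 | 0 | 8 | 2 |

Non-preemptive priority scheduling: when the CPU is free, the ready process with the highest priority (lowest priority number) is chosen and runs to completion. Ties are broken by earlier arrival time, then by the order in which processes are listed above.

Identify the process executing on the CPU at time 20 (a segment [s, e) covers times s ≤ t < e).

P1

Schedule: | P2 0-11 | P3 11-19 | P1 19-36 |
Completion: P1=36  P2=11  P3=19
Turnaround (C−A): P1=36  P2=11  P3=19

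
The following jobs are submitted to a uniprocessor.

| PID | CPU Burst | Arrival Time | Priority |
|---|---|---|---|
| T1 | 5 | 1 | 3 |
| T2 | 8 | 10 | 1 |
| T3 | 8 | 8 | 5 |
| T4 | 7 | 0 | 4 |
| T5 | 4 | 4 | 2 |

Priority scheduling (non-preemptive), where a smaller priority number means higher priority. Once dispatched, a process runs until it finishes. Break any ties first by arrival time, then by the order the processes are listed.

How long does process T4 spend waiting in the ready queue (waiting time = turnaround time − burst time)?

Gantt: | T4 0-7 | T5 7-11 | T2 11-19 | T1 19-24 | T3 24-32 |
Completion: T1=24  T2=19  T3=32  T4=7  T5=11
Turnaround (C−A): T1=23  T2=9  T3=24  T4=7  T5=7
Waiting(T4) = turnaround − burst = 7 − 7 = 0

0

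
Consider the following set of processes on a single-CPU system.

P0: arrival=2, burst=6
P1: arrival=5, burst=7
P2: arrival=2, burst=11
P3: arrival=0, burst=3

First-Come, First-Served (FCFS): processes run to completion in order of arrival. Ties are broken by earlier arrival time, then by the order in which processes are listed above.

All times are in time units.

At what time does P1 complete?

Timeline: | P3 0-3 | P0 3-9 | P2 9-20 | P1 20-27 |
Completion: P0=9  P1=27  P2=20  P3=3

27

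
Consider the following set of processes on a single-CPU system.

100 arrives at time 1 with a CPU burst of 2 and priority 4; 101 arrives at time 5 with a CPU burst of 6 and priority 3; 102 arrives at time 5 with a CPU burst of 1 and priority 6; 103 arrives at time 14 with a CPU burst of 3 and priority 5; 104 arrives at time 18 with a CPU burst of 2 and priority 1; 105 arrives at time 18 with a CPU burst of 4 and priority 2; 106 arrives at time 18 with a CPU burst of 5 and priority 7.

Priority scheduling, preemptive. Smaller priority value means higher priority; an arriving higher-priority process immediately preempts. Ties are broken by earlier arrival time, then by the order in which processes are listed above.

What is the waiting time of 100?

0

Timeline: | idle 0-1 | 100 1-3 | idle 3-5 | 101 5-11 | 102 11-12 | idle 12-14 | 103 14-17 | idle 17-18 | 104 18-20 | 105 20-24 | 106 24-29 |
Completion: 100=3  101=11  102=12  103=17  104=20  105=24  106=29
Waiting(100) = turnaround − burst = 2 − 2 = 0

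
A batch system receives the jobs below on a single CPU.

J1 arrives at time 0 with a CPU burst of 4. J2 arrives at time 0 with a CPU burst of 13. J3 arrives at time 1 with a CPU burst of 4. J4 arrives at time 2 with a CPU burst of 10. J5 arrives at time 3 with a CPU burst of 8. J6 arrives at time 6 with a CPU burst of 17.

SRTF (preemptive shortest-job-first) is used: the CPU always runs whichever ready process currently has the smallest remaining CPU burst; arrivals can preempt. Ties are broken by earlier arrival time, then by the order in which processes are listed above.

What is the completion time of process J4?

Schedule: | J1 0-4 | J3 4-8 | J5 8-16 | J4 16-26 | J2 26-39 | J6 39-56 |
Completion: J1=4  J2=39  J3=8  J4=26  J5=16  J6=56

26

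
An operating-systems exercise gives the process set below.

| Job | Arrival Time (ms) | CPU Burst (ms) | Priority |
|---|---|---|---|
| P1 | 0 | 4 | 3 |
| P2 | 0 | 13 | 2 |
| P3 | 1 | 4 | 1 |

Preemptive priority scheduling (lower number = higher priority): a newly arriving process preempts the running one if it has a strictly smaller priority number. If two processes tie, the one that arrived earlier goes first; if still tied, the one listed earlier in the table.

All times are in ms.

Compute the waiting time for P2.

4

Gantt: | P2 0-1 | P3 1-5 | P2 5-17 | P1 17-21 |
Completion: P1=21  P2=17  P3=5
Waiting(P2) = turnaround − burst = 17 − 13 = 4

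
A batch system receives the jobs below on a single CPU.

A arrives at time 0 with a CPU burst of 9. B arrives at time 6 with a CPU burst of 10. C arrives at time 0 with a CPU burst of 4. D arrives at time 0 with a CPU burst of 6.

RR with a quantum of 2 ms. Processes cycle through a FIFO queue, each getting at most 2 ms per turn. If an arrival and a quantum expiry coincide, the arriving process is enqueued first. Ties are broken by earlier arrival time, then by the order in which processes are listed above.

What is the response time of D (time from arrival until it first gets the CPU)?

Schedule: | A 0-2 | C 2-4 | D 4-6 | A 6-8 | C 8-10 | B 10-12 | D 12-14 | A 14-16 | B 16-18 | D 18-20 | A 20-22 | B 22-24 | A 24-25 | B 25-29 |
Completion: A=25  B=29  C=10  D=20
Turnaround (C−A): A=25  B=23  C=10  D=20
Response(D) = first start − arrival = 4 − 0 = 4

4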